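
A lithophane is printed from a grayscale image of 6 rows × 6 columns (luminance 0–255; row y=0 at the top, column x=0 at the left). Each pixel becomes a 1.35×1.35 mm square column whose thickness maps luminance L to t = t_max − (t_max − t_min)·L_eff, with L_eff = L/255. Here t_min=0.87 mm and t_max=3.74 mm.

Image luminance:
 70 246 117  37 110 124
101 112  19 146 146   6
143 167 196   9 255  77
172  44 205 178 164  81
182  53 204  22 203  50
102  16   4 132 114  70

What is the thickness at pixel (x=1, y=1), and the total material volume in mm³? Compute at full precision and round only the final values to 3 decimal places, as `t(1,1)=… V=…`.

t(1,1)=2.479 V=161.754

span = t_max - t_min = 3.74 - 0.87 = 2.870
L(1,1) = 112, L_eff = 112/255 = 0.439216
t(1,1) = 3.74 - 2.870·0.439216 = 2.479
Σt over all 6·6 pixels = 754407/8500 ≈ 88.7537647
V = pitch²·Σt = 1.35²·754407/8500 = 161.754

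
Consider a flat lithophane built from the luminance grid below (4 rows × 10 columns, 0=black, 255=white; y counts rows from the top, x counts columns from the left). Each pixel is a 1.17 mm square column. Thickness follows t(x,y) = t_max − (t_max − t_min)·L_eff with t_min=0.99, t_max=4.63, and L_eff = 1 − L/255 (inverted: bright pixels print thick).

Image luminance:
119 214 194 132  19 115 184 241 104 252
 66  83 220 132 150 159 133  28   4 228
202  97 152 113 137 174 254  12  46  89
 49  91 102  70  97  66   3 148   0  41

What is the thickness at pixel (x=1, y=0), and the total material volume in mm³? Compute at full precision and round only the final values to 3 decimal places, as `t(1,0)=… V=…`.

span = t_max - t_min = 4.63 - 0.99 = 3.640
L(1,0) = 214, L_eff = 1 - 214/255 = 0.160784 (inverted)
t(1,0) = 4.63 - 3.640·0.160784 = 4.045
Σt over all 4·10 pixels = 136394/1275 ≈ 106.9756863
V = pitch²·Σt = 1.17²·136394/1275 = 146.439

t(1,0)=4.045 V=146.439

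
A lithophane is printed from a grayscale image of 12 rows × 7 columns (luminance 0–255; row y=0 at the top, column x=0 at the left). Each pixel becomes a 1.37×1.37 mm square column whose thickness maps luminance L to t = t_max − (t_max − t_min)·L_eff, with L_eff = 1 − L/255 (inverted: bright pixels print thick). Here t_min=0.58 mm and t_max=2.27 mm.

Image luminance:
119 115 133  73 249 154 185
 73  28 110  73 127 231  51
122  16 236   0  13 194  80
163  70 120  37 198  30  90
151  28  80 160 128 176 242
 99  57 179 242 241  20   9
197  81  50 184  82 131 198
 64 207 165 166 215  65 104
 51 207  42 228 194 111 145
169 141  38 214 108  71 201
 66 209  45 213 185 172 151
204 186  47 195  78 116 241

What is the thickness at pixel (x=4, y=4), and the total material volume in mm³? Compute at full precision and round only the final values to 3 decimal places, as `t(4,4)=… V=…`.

span = t_max - t_min = 2.27 - 0.58 = 1.690
L(4,4) = 128, L_eff = 1 - 128/255 = 0.498039 (inverted)
t(4,4) = 2.27 - 1.690·0.498039 = 1.428
Σt over all 12·7 pixels = 1024717/8500 ≈ 120.5549412
V = pitch²·Σt = 1.37²·1024717/8500 = 226.270

t(4,4)=1.428 V=226.270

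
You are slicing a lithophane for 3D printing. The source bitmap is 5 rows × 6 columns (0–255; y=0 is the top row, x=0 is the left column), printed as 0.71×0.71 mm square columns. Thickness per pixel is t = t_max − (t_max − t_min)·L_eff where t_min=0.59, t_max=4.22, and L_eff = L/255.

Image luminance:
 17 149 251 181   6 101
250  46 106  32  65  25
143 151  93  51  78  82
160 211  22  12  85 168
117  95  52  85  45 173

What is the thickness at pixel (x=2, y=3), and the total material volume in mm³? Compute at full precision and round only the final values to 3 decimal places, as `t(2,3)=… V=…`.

span = t_max - t_min = 4.22 - 0.59 = 3.630
L(2,3) = 22, L_eff = 22/255 = 0.086275
t(2,3) = 4.22 - 3.630·0.086275 = 3.907
Σt over all 5·6 pixels = 176702/2125 ≈ 83.1538824
V = pitch²·Σt = 0.71²·176702/2125 = 41.918

t(2,3)=3.907 V=41.918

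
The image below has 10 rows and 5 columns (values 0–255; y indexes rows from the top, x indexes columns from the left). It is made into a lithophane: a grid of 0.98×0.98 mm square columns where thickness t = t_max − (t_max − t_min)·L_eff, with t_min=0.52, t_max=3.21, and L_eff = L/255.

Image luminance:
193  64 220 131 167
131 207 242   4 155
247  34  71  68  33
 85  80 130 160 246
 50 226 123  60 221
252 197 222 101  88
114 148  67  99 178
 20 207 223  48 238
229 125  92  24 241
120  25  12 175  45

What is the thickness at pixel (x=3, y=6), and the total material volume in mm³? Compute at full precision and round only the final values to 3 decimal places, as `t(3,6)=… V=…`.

t(3,6)=2.166 V=86.893

span = t_max - t_min = 3.21 - 0.52 = 2.690
L(3,6) = 99, L_eff = 99/255 = 0.388235
t(3,6) = 3.21 - 2.690·0.388235 = 2.166
Σt over all 10·5 pixels = 576782/6375 ≈ 90.4756078
V = pitch²·Σt = 0.98²·576782/6375 = 86.893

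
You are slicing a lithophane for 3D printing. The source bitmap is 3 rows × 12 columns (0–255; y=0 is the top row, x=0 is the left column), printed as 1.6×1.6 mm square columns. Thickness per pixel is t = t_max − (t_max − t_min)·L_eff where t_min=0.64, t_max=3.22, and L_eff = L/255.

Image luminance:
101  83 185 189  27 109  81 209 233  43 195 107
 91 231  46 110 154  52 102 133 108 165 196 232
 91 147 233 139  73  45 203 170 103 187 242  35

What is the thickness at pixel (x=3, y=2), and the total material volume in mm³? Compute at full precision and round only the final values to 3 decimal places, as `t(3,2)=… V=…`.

t(3,2)=1.814 V=171.134

span = t_max - t_min = 3.22 - 0.64 = 2.580
L(3,2) = 139, L_eff = 139/255 = 0.545098
t(3,2) = 3.22 - 2.580·0.545098 = 1.814
Σt over all 3·12 pixels = 28411/425 ≈ 66.8494118
V = pitch²·Σt = 1.6²·28411/425 = 171.134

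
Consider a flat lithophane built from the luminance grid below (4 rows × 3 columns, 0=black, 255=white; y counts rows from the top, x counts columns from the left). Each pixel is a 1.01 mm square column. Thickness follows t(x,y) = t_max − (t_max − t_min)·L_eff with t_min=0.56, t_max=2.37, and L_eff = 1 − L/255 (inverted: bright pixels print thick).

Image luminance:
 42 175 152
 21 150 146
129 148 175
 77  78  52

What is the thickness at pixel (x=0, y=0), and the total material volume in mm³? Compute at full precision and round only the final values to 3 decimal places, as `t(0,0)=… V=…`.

t(0,0)=0.858 V=16.594

span = t_max - t_min = 2.37 - 0.56 = 1.810
L(0,0) = 42, L_eff = 1 - 42/255 = 0.835294 (inverted)
t(0,0) = 2.37 - 1.810·0.835294 = 0.858
Σt over all 4·3 pixels = 82961/5100 ≈ 16.2668627
V = pitch²·Σt = 1.01²·82961/5100 = 16.594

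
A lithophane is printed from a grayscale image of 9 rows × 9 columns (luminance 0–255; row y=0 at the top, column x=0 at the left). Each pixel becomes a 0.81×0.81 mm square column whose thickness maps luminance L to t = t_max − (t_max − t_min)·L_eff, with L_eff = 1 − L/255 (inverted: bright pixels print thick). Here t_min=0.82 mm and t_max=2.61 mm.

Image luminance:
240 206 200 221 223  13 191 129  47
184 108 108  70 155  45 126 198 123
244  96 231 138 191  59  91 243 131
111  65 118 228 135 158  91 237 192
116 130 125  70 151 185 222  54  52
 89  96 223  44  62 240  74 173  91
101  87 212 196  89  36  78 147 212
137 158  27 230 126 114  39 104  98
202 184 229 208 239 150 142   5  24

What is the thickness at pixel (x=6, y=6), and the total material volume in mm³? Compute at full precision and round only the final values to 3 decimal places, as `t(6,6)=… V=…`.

span = t_max - t_min = 2.61 - 0.82 = 1.790
L(6,6) = 78, L_eff = 1 - 78/255 = 0.694118 (inverted)
t(6,6) = 2.61 - 1.790·0.694118 = 1.368
Σt over all 9·9 pixels = 3683653/25500 ≈ 144.4569804
V = pitch²·Σt = 0.81²·3683653/25500 = 94.778

t(6,6)=1.368 V=94.778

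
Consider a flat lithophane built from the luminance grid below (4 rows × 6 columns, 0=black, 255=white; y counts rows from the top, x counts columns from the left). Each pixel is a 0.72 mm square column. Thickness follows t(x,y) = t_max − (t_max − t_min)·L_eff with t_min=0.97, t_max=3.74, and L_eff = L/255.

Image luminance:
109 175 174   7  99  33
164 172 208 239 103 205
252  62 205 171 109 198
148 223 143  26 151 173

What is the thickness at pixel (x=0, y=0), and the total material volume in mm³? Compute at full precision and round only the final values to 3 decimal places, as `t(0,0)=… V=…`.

span = t_max - t_min = 3.74 - 0.97 = 2.770
L(0,0) = 109, L_eff = 109/255 = 0.427451
t(0,0) = 3.74 - 2.770·0.427451 = 2.556
Σt over all 4·6 pixels = 435269/8500 ≈ 51.2081176
V = pitch²·Σt = 0.72²·435269/8500 = 26.546

t(0,0)=2.556 V=26.546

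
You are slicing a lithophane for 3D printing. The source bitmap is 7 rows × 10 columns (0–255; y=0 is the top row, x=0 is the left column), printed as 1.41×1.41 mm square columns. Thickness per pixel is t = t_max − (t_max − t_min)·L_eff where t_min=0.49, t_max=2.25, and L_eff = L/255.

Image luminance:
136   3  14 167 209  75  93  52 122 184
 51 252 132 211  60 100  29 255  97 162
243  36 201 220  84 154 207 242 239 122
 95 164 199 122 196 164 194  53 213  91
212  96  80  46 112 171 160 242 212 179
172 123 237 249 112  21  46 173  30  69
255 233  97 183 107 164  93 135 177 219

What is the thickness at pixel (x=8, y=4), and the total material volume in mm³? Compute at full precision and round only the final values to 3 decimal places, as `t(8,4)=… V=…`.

t(8,4)=0.787 V=175.249

span = t_max - t_min = 2.25 - 0.49 = 1.760
L(8,4) = 212, L_eff = 212/255 = 0.831373
t(8,4) = 2.25 - 1.760·0.831373 = 0.787
Σt over all 7·10 pixels = 1123901/12750 ≈ 88.1490980
V = pitch²·Σt = 1.41²·1123901/12750 = 175.249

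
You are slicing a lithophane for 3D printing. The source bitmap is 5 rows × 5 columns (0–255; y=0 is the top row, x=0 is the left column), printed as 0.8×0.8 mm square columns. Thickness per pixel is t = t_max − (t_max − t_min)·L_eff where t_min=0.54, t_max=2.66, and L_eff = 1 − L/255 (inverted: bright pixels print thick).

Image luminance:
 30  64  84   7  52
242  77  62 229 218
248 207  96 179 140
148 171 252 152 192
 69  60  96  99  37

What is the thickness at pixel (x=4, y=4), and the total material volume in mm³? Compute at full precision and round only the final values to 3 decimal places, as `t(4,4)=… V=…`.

span = t_max - t_min = 2.66 - 0.54 = 2.120
L(4,4) = 37, L_eff = 1 - 37/255 = 0.854902 (inverted)
t(4,4) = 2.66 - 2.120·0.854902 = 0.848
Σt over all 5·5 pixels = 512491/12750 ≈ 40.1953725
V = pitch²·Σt = 0.8²·512491/12750 = 25.725

t(4,4)=0.848 V=25.725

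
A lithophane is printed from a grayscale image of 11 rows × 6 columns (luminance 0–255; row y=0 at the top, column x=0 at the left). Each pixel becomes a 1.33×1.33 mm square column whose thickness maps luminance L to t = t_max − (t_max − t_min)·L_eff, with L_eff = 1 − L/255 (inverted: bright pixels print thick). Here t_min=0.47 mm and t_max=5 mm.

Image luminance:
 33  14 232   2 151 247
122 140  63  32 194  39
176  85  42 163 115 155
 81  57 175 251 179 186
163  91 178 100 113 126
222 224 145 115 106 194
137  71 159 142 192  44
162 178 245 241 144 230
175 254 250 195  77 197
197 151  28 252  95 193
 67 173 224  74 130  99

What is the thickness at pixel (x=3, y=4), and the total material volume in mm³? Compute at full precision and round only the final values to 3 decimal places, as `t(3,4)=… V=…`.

t(3,4)=2.246 V=352.991

span = t_max - t_min = 5 - 0.47 = 4.530
L(3,4) = 100, L_eff = 1 - 100/255 = 0.607843 (inverted)
t(3,4) = 5 - 4.530·0.607843 = 2.246
Σt over all 11·6 pixels = 1696207/8500 ≈ 199.5537647
V = pitch²·Σt = 1.33²·1696207/8500 = 352.991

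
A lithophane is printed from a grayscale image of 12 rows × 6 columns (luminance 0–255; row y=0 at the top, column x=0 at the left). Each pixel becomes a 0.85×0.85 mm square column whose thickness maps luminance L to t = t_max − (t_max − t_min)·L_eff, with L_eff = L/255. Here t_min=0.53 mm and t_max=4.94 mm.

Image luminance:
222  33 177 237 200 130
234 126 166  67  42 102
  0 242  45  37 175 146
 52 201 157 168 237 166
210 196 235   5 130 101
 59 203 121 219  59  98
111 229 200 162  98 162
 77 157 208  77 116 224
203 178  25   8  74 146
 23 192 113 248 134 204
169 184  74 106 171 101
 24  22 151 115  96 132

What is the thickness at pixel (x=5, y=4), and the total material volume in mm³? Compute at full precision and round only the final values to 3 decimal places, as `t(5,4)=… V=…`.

span = t_max - t_min = 4.94 - 0.53 = 4.410
L(5,4) = 101, L_eff = 101/255 = 0.396078
t(5,4) = 4.94 - 4.410·0.396078 = 3.193
Σt over all 12·6 pixels = 398904/2125 ≈ 187.7195294
V = pitch²·Σt = 0.85²·398904/2125 = 135.627

t(5,4)=3.193 V=135.627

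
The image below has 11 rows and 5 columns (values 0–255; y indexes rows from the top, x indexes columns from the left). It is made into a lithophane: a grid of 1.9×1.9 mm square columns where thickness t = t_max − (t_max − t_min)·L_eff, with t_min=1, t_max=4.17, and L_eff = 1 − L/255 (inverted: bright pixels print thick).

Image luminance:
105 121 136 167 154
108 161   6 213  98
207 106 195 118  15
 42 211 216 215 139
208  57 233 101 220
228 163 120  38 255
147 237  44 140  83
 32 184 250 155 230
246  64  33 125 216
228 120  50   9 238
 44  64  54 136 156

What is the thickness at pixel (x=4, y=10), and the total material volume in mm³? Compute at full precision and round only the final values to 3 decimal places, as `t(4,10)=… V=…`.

t(4,10)=2.939 V=541.457

span = t_max - t_min = 4.17 - 1 = 3.170
L(4,10) = 156, L_eff = 1 - 156/255 = 0.388235 (inverted)
t(4,10) = 4.17 - 3.170·0.388235 = 2.939
Σt over all 11·5 pixels = 1274899/8500 ≈ 149.9881176
V = pitch²·Σt = 1.9²·1274899/8500 = 541.457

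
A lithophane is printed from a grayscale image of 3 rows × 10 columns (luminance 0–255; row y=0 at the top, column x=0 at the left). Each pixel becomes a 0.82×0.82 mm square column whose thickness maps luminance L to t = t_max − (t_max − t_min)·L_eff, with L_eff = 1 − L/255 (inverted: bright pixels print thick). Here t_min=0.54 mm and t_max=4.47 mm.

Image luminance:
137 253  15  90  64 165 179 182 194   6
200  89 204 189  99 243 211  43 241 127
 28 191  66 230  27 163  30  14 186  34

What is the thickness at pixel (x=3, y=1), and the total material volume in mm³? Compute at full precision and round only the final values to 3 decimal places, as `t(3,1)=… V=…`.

span = t_max - t_min = 4.47 - 0.54 = 3.930
L(3,1) = 189, L_eff = 1 - 189/255 = 0.258824 (inverted)
t(3,1) = 4.47 - 3.930·0.258824 = 3.453
Σt over all 3·10 pixels = 6486/85 ≈ 76.3058824
V = pitch²·Σt = 0.82²·6486/85 = 51.308

t(3,1)=3.453 V=51.308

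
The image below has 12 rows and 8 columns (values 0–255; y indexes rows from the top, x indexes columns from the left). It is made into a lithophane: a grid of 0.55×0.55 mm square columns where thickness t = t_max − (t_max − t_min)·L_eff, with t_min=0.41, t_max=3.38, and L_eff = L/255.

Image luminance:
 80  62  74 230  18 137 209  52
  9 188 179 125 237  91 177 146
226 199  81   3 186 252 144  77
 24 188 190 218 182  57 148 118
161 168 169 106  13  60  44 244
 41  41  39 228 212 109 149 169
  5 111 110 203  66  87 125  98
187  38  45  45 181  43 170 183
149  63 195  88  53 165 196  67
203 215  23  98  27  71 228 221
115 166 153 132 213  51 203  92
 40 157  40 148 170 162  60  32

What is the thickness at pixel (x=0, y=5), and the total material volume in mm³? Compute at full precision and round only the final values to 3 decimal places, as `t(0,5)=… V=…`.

t(0,5)=2.902 V=56.042

span = t_max - t_min = 3.38 - 0.41 = 2.970
L(0,5) = 41, L_eff = 41/255 = 0.160784
t(0,5) = 3.38 - 2.970·0.160784 = 2.902
Σt over all 12·8 pixels = 1574733/8500 ≈ 185.2627059
V = pitch²·Σt = 0.55²·1574733/8500 = 56.042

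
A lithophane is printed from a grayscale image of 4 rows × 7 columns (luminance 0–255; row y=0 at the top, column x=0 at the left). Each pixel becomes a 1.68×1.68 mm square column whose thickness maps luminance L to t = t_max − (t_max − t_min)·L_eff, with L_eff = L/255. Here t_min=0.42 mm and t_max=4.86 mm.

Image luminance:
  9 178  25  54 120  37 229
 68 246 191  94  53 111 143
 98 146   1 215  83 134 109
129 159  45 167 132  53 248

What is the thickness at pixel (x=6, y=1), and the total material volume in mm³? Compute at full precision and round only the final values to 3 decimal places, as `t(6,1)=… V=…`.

t(6,1)=2.370 V=223.031

span = t_max - t_min = 4.86 - 0.42 = 4.440
L(6,1) = 143, L_eff = 143/255 = 0.560784
t(6,1) = 4.86 - 4.440·0.560784 = 2.370
Σt over all 4·7 pixels = 167921/2125 ≈ 79.0216471
V = pitch²·Σt = 1.68²·167921/2125 = 223.031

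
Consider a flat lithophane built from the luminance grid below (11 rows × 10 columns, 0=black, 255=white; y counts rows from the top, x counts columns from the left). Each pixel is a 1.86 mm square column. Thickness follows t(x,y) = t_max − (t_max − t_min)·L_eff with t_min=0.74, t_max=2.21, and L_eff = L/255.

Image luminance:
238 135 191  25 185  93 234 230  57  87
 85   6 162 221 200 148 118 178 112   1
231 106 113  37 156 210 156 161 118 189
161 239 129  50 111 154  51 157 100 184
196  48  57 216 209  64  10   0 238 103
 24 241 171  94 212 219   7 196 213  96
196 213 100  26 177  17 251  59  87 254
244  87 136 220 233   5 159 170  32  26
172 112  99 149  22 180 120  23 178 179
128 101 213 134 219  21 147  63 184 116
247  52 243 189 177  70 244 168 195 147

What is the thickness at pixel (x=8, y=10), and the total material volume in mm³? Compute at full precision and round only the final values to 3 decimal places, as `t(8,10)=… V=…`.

t(8,10)=1.086 V=539.542

span = t_max - t_min = 2.21 - 0.74 = 1.470
L(8,10) = 195, L_eff = 195/255 = 0.764706
t(8,10) = 2.21 - 1.470·0.764706 = 1.086
Σt over all 11·10 pixels = 1325617/8500 ≈ 155.9549412
V = pitch²·Σt = 1.86²·1325617/8500 = 539.542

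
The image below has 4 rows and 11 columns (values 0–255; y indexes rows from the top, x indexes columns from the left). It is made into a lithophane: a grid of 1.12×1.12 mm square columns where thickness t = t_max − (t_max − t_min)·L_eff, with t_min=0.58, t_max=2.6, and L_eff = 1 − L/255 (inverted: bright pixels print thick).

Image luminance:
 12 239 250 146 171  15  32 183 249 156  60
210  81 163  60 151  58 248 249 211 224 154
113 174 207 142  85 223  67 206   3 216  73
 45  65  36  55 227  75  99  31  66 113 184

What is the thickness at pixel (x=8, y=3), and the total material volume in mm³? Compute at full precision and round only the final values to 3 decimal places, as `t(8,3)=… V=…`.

span = t_max - t_min = 2.6 - 0.58 = 2.020
L(8,3) = 66, L_eff = 1 - 66/255 = 0.741176 (inverted)
t(8,3) = 2.6 - 2.020·0.741176 = 1.103
Σt over all 4·11 pixels = 913907/12750 ≈ 71.6789804
V = pitch²·Σt = 1.12²·913907/12750 = 89.914

t(8,3)=1.103 V=89.914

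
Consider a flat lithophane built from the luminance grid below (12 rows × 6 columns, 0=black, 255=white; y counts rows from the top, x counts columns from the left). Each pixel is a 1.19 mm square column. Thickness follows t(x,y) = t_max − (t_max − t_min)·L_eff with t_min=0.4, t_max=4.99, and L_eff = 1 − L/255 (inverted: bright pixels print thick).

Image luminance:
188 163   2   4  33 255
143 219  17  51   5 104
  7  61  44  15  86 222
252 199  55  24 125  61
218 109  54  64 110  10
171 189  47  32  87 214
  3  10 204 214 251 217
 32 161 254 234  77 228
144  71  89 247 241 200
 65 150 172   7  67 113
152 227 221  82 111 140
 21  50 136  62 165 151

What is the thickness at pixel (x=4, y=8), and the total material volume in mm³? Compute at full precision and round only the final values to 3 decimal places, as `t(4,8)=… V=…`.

span = t_max - t_min = 4.99 - 0.4 = 4.590
L(4,8) = 241, L_eff = 1 - 241/255 = 0.054902 (inverted)
t(4,8) = 4.99 - 4.590·0.054902 = 4.738
Σt over all 12·6 pixels = 183.762
V = pitch²·Σt = 1.19²·183.762 = 260.225

t(4,8)=4.738 V=260.225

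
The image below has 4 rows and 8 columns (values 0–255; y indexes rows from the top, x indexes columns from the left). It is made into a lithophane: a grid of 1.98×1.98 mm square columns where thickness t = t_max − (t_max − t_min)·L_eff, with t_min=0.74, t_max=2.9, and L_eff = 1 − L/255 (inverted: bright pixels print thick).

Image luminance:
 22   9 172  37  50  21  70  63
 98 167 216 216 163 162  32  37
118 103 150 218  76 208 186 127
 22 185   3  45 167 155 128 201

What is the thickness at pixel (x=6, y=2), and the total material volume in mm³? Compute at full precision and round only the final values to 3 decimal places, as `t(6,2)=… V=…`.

span = t_max - t_min = 2.9 - 0.74 = 2.160
L(6,2) = 186, L_eff = 1 - 186/255 = 0.270588 (inverted)
t(6,2) = 2.9 - 2.160·0.270588 = 2.316
Σt over all 4·8 pixels = 115606/2125 ≈ 54.4028235
V = pitch²·Σt = 1.98²·115606/2125 = 213.281

t(6,2)=2.316 V=213.281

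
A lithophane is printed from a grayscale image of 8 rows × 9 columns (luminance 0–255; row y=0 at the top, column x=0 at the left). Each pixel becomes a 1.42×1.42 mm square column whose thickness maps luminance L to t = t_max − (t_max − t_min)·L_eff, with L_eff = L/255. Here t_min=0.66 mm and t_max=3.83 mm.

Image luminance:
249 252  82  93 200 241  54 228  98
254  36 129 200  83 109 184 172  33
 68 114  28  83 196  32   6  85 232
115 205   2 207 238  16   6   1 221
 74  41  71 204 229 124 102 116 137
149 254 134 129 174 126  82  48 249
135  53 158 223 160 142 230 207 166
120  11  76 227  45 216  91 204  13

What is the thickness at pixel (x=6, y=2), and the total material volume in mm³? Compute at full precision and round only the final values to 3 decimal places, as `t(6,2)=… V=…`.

span = t_max - t_min = 3.83 - 0.66 = 3.170
L(6,2) = 6, L_eff = 6/255 = 0.023529
t(6,2) = 3.83 - 3.170·0.023529 = 3.755
Σt over all 8·9 pixels = 1007314/6375 ≈ 158.0100392
V = pitch²·Σt = 1.42²·1007314/6375 = 318.611

t(6,2)=3.755 V=318.611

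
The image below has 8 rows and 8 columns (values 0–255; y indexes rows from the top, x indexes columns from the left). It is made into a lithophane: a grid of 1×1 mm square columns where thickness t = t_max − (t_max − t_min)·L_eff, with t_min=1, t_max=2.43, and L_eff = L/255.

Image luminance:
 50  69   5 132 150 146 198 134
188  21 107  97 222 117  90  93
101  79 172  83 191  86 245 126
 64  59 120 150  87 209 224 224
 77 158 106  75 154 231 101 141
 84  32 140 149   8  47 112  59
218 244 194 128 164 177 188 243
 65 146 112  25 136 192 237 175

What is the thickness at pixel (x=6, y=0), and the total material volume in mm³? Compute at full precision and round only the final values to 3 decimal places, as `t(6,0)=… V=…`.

span = t_max - t_min = 2.43 - 1 = 1.430
L(6,0) = 198, L_eff = 198/255 = 0.776471
t(6,0) = 2.43 - 1.430·0.776471 = 1.320
Σt over all 8·8 pixels = 2770709/25500 ≈ 108.6552549
V = pitch²·Σt = 1²·2770709/25500 = 108.655

t(6,0)=1.320 V=108.655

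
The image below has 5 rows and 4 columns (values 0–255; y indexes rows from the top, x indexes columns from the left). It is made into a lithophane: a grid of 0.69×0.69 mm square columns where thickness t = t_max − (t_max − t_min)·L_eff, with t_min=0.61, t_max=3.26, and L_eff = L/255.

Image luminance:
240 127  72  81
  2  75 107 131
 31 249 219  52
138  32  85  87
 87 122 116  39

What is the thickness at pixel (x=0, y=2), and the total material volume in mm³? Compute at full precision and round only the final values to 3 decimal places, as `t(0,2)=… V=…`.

t(0,2)=2.938 V=20.691

span = t_max - t_min = 3.26 - 0.61 = 2.650
L(0,2) = 31, L_eff = 31/255 = 0.121569
t(0,2) = 3.26 - 2.650·0.121569 = 2.938
Σt over all 5·4 pixels = 55411/1275 ≈ 43.4596078
V = pitch²·Σt = 0.69²·55411/1275 = 20.691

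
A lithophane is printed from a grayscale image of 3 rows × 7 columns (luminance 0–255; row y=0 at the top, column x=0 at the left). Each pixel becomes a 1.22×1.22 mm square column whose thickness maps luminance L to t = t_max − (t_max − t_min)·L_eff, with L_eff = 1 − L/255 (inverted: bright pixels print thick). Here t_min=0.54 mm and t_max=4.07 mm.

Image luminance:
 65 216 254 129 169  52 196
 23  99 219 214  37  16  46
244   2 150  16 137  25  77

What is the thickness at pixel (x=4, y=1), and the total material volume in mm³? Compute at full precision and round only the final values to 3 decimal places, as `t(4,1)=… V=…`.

span = t_max - t_min = 4.07 - 0.54 = 3.530
L(4,1) = 37, L_eff = 1 - 37/255 = 0.854902 (inverted)
t(4,1) = 4.07 - 3.530·0.854902 = 1.052
Σt over all 3·7 pixels = 282857/6375 ≈ 44.3697255
V = pitch²·Σt = 1.22²·282857/6375 = 66.040

t(4,1)=1.052 V=66.040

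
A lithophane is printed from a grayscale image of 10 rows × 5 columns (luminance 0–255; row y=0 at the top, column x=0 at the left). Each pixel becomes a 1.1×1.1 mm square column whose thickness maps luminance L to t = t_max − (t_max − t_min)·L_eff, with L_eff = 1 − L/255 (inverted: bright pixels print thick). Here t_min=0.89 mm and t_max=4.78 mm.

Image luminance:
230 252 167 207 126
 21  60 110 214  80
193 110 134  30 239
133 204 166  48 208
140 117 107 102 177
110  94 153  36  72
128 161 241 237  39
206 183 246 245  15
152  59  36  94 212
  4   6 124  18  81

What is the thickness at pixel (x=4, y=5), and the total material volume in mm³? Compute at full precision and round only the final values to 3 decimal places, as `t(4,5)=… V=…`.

span = t_max - t_min = 4.78 - 0.89 = 3.890
L(4,5) = 72, L_eff = 1 - 72/255 = 0.717647 (inverted)
t(4,5) = 4.78 - 3.890·0.717647 = 1.988
Σt over all 10·5 pixels = 3673753/25500 ≈ 144.0687451
V = pitch²·Σt = 1.1²·3673753/25500 = 174.323

t(4,5)=1.988 V=174.323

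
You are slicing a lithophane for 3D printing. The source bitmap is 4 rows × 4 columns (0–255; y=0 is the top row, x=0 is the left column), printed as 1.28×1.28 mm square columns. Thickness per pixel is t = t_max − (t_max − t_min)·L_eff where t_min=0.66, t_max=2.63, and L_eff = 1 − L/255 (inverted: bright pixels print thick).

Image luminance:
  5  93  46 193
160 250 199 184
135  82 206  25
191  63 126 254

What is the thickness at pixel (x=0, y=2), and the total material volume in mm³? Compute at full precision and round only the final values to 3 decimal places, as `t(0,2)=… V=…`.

span = t_max - t_min = 2.63 - 0.66 = 1.970
L(0,2) = 135, L_eff = 1 - 135/255 = 0.470588 (inverted)
t(0,2) = 2.63 - 1.970·0.470588 = 1.703
Σt over all 4·4 pixels = 176261/6375 ≈ 27.6487843
V = pitch²·Σt = 1.28²·176261/6375 = 45.300

t(0,2)=1.703 V=45.300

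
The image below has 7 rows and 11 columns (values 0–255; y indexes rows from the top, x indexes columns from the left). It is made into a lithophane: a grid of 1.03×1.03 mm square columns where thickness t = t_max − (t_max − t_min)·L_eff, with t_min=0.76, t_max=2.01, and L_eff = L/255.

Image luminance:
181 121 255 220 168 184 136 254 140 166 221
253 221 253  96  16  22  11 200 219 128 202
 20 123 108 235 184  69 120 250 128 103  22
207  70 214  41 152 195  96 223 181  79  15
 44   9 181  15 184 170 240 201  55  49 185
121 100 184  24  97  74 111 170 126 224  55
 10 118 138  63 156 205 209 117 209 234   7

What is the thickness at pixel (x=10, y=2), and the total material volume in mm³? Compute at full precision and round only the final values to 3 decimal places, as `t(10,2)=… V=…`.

t(10,2)=1.902 V=109.138

span = t_max - t_min = 2.01 - 0.76 = 1.250
L(10,2) = 22, L_eff = 22/255 = 0.086275
t(10,2) = 2.01 - 1.250·0.086275 = 1.902
Σt over all 7·11 pixels = 43721/425 ≈ 102.8729412
V = pitch²·Σt = 1.03²·43721/425 = 109.138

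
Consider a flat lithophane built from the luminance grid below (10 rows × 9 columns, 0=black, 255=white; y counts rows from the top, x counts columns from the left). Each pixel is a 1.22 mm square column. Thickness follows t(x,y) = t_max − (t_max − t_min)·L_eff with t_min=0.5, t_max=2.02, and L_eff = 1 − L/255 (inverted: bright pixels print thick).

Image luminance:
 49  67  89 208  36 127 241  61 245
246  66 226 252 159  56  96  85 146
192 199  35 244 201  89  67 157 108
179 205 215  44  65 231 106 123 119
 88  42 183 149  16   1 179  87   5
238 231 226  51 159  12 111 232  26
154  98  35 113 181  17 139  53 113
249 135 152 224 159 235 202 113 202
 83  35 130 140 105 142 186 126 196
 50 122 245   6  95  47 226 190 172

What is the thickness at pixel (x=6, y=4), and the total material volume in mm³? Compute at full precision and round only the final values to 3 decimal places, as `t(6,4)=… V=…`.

span = t_max - t_min = 2.02 - 0.5 = 1.520
L(6,4) = 179, L_eff = 1 - 179/255 = 0.298039 (inverted)
t(6,4) = 2.02 - 1.520·0.298039 = 1.567
Σt over all 10·9 pixels = 49373/425 ≈ 116.1717647
V = pitch²·Σt = 1.22²·49373/425 = 172.910

t(6,4)=1.567 V=172.910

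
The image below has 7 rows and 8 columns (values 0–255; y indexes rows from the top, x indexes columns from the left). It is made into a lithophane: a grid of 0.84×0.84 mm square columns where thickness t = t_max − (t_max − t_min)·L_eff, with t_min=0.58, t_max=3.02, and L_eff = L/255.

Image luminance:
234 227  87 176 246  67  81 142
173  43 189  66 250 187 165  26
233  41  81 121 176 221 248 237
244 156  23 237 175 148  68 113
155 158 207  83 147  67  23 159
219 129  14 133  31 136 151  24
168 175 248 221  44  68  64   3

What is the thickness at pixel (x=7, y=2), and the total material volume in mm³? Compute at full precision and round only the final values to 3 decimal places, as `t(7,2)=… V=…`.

span = t_max - t_min = 3.02 - 0.58 = 2.440
L(7,2) = 237, L_eff = 237/255 = 0.929412
t(7,2) = 3.02 - 2.440·0.929412 = 0.752
Σt over all 7·8 pixels = 607952/6375 ≈ 95.3650196
V = pitch²·Σt = 0.84²·607952/6375 = 67.290

t(7,2)=0.752 V=67.290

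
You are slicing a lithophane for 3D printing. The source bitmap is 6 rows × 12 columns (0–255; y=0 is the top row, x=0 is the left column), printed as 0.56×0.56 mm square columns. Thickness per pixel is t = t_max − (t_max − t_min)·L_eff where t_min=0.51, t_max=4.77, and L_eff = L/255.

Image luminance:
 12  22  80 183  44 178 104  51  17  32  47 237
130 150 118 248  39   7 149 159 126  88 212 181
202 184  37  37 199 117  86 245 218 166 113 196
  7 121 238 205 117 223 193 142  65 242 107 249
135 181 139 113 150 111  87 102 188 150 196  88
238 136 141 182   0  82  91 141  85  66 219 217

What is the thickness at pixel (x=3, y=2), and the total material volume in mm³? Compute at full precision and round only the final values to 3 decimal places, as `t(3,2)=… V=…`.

span = t_max - t_min = 4.77 - 0.51 = 4.260
L(3,2) = 37, L_eff = 37/255 = 0.145098
t(3,2) = 4.77 - 4.260·0.145098 = 4.152
Σt over all 6·12 pixels = 780789/4250 ≈ 183.7150588
V = pitch²·Σt = 0.56²·780789/4250 = 57.613

t(3,2)=4.152 V=57.613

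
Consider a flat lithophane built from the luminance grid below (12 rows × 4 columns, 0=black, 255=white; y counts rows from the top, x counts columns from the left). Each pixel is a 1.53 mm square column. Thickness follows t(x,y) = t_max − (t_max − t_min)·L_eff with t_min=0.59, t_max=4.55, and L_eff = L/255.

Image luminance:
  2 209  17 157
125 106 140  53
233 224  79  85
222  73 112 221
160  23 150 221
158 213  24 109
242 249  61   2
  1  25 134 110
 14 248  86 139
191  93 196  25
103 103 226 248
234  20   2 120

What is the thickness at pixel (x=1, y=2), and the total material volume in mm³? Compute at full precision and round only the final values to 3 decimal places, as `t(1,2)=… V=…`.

t(1,2)=1.071 V=293.572

span = t_max - t_min = 4.55 - 0.59 = 3.960
L(1,2) = 224, L_eff = 224/255 = 0.878431
t(1,2) = 4.55 - 3.960·0.878431 = 1.071
Σt over all 12·4 pixels = 266496/2125 ≈ 125.4098824
V = pitch²·Σt = 1.53²·266496/2125 = 293.572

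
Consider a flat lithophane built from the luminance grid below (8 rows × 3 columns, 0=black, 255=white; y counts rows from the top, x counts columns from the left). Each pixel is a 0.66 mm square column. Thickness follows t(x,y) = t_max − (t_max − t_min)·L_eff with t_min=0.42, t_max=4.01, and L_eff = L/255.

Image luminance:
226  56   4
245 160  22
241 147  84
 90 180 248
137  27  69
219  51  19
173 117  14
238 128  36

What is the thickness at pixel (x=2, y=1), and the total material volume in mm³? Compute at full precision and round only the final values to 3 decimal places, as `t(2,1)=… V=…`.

span = t_max - t_min = 4.01 - 0.42 = 3.590
L(2,1) = 22, L_eff = 22/255 = 0.086275
t(2,1) = 4.01 - 3.590·0.086275 = 3.700
Σt over all 8·3 pixels = 467297/8500 ≈ 54.9761176
V = pitch²·Σt = 0.66²·467297/8500 = 23.948

t(2,1)=3.700 V=23.948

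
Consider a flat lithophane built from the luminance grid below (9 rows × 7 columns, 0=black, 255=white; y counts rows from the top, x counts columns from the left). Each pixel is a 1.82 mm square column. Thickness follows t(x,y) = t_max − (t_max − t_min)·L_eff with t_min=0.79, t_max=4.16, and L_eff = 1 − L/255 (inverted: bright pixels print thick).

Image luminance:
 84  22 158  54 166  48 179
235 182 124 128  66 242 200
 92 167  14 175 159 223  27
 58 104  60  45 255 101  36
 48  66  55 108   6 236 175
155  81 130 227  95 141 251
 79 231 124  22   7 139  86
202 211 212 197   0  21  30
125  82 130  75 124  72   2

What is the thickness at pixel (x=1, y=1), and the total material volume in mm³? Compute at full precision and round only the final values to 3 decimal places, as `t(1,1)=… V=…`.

span = t_max - t_min = 4.16 - 0.79 = 3.370
L(1,1) = 182, L_eff = 1 - 182/255 = 0.286275 (inverted)
t(1,1) = 4.16 - 3.370·0.286275 = 3.195
Σt over all 9·7 pixels = 936437/6375 ≈ 146.8920784
V = pitch²·Σt = 1.82²·936437/6375 = 486.565

t(1,1)=3.195 V=486.565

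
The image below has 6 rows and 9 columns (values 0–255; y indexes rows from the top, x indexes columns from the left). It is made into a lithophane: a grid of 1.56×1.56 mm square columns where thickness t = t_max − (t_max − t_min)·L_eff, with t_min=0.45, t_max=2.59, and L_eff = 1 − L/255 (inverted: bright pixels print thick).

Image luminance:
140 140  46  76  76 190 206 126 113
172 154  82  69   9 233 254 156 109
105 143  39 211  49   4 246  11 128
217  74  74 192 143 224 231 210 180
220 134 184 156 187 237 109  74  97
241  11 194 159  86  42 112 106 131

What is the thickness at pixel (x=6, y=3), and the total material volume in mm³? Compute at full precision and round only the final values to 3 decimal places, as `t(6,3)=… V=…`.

t(6,3)=2.389 V=208.471

span = t_max - t_min = 2.59 - 0.45 = 2.140
L(6,3) = 231, L_eff = 1 - 231/255 = 0.094118 (inverted)
t(6,3) = 2.59 - 2.140·0.094118 = 2.389
Σt over all 6·9 pixels = 1092209/12750 ≈ 85.6634510
V = pitch²·Σt = 1.56²·1092209/12750 = 208.471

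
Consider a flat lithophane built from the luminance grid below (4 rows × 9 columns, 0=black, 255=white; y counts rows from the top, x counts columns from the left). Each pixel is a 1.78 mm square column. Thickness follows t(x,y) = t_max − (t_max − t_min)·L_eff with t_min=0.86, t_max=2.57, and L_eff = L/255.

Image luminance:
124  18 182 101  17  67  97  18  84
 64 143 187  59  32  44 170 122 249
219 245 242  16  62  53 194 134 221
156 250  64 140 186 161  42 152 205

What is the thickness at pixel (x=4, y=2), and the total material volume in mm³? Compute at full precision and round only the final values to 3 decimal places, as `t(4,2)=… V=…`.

span = t_max - t_min = 2.57 - 0.86 = 1.710
L(4,2) = 62, L_eff = 62/255 = 0.243137
t(4,2) = 2.57 - 1.710·0.243137 = 2.154
Σt over all 4·9 pixels = 26439/425 ≈ 62.2094118
V = pitch²·Σt = 1.78²·26439/425 = 197.104

t(4,2)=2.154 V=197.104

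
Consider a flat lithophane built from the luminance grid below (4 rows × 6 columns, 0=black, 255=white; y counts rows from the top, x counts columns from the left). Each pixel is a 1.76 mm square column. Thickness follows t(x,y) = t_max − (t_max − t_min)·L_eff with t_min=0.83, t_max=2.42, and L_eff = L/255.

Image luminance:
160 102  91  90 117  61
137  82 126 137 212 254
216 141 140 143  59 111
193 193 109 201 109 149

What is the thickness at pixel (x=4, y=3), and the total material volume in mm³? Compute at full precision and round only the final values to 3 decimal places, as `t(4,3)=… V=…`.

span = t_max - t_min = 2.42 - 0.83 = 1.590
L(4,3) = 109, L_eff = 109/255 = 0.427451
t(4,3) = 2.42 - 1.590·0.427451 = 1.740
Σt over all 4·6 pixels = 317031/8500 ≈ 37.2977647
V = pitch²·Σt = 1.76²·317031/8500 = 115.534

t(4,3)=1.740 V=115.534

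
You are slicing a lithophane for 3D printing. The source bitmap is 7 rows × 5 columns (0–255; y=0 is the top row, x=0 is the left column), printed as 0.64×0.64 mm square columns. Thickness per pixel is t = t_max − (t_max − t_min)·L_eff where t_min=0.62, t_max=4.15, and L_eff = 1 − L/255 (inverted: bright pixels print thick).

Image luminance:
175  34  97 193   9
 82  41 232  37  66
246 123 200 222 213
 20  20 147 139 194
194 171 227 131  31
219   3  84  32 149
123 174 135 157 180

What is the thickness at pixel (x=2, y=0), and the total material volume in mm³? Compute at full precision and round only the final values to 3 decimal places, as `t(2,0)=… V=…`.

span = t_max - t_min = 4.15 - 0.62 = 3.530
L(2,0) = 97, L_eff = 1 - 97/255 = 0.619608 (inverted)
t(2,0) = 4.15 - 3.530·0.619608 = 1.963
Σt over all 7·5 pixels = 14279/170 ≈ 83.9941176
V = pitch²·Σt = 0.64²·14279/170 = 34.404

t(2,0)=1.963 V=34.404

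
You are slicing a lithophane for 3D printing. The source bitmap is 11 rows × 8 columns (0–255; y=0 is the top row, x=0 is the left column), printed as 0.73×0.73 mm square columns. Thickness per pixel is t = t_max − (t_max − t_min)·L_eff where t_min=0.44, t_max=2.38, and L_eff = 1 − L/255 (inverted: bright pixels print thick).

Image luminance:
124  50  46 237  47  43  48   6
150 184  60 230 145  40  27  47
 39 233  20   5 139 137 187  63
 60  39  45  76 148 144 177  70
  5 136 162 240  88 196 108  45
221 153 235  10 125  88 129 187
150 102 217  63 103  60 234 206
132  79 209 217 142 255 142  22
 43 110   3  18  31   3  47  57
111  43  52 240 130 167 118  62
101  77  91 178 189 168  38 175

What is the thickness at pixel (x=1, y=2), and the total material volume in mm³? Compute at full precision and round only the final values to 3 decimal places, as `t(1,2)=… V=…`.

t(1,2)=2.213 V=60.280

span = t_max - t_min = 2.38 - 0.44 = 1.940
L(1,2) = 233, L_eff = 1 - 233/255 = 0.086275 (inverted)
t(1,2) = 2.38 - 1.940·0.086275 = 2.213
Σt over all 11·8 pixels = 1442243/12750 ≈ 113.1170980
V = pitch²·Σt = 0.73²·1442243/12750 = 60.280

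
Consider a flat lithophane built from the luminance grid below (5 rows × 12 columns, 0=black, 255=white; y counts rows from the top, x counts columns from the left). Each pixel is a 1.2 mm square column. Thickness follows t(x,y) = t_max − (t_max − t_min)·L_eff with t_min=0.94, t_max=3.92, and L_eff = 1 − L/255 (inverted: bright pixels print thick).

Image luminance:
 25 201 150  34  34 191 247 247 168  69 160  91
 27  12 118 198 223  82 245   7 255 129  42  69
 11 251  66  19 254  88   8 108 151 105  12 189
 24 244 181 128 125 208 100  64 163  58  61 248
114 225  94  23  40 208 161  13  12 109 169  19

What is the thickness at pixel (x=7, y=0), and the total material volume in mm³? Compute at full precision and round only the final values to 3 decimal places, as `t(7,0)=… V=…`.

t(7,0)=3.827 V=200.309

span = t_max - t_min = 3.92 - 0.94 = 2.980
L(7,0) = 247, L_eff = 1 - 247/255 = 0.031373 (inverted)
t(7,0) = 3.92 - 2.980·0.031373 = 3.827
Σt over all 5·12 pixels = 591191/4250 ≈ 139.1037647
V = pitch²·Σt = 1.2²·591191/4250 = 200.309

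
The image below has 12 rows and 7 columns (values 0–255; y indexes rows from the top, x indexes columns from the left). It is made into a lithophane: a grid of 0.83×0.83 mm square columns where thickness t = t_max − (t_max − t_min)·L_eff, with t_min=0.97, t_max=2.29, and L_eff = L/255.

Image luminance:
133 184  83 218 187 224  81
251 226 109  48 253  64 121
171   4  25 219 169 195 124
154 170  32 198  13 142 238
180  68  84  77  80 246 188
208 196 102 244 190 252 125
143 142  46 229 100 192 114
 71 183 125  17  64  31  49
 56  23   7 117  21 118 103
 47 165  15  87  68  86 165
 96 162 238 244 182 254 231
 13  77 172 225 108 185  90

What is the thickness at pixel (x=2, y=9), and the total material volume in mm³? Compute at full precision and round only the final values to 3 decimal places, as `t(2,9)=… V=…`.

t(2,9)=2.212 V=92.801

span = t_max - t_min = 2.29 - 0.97 = 1.320
L(2,9) = 15, L_eff = 15/255 = 0.058824
t(2,9) = 2.29 - 1.320·0.058824 = 2.212
Σt over all 12·7 pixels = 286258/2125 ≈ 134.7096471
V = pitch²·Σt = 0.83²·286258/2125 = 92.801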